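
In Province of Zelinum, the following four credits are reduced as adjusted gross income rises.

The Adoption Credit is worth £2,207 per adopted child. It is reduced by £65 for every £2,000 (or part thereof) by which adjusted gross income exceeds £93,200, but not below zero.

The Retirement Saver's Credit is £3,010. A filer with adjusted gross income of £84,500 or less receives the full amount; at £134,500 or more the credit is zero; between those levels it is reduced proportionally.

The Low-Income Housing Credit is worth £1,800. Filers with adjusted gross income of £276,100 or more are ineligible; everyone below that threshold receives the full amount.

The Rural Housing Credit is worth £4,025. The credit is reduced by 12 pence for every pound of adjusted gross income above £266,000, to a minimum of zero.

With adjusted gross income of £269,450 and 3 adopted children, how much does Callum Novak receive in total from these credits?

Adoption Credit: base = 3 × £2,207 = £6,621. income exceeds £93,200 by £176,250, which is 89 full-or-partial £2,000 increments; reduction = 89 × £65 = £5,785, leaving £836.
Retirement Saver's Credit: £269,450 is at or above £134,500, so the credit is £0.
Low-Income Housing Credit: £269,450 is below the £276,100 cutoff, so the full £1,800 applies.
Rural Housing Credit: 12% of the £3,450 excess over £266,000 is £414; credit = £4,025 − £414 = £3,611.
Total: £836 + £0 + £1,800 + £3,611 = £6,247.

£6,247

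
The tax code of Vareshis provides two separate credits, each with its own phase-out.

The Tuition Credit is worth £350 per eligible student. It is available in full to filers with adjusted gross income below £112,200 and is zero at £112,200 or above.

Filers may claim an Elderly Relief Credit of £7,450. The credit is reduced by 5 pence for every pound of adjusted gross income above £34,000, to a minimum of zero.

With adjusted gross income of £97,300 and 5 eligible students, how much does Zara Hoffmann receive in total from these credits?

£6,035

Tuition Credit: base = 5 × £350 = £1,750. £97,300 is below the £112,200 cutoff, so the full £1,750 applies.
Elderly Relief Credit: 5% of the £63,300 excess over £34,000 is £3,165; credit = £7,450 − £3,165 = £4,285.
Total: £1,750 + £4,285 = £6,035.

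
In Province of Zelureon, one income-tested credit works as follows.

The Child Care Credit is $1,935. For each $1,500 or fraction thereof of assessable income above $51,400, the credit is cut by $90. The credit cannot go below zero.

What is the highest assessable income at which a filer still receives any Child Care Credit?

$82,900

After 21 increments the reduction is 21 × $90 = $1,890, leaving $45; one more increment wipes it out. Increment 21 ends at excess 21 × $1,500 = $31,500, so the highest qualifying income is $51,400 + $31,500 = $82,900.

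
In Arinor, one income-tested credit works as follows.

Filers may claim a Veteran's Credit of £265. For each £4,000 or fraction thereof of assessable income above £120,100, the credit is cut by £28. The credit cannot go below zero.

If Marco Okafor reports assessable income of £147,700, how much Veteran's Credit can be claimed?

Veteran's Credit: income exceeds £120,100 by £27,600, which is 7 full-or-partial £4,000 increments; reduction = 7 × £28 = £196, leaving £69.

£69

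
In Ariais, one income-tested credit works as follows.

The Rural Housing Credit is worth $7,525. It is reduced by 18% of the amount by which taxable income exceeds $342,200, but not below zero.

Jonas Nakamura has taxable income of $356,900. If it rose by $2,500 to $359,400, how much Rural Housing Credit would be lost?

At $356,900 — 18% of the $14,700 excess over $342,200 is $2,646; credit = $7,525 − $2,646 = $4,879.
At $359,400 — 18% of the $17,200 excess over $342,200 is $3,096; credit = $7,525 − $3,096 = $4,429.
Lost: $4,879 − $4,429 = $450.

$450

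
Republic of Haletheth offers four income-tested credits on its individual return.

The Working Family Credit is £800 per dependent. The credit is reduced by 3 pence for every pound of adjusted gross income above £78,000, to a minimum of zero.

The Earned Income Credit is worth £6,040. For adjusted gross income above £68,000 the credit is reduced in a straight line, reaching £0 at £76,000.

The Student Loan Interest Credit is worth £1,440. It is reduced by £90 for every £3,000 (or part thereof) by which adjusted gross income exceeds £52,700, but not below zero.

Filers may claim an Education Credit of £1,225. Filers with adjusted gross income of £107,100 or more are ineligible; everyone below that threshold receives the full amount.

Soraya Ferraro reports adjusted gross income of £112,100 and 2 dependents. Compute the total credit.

£577

Working Family Credit: base = 2 × £800 = £1,600. 3% of the £34,100 excess over £78,000 is £1,023; credit = £1,600 − £1,023 = £577.
Earned Income Credit: £112,100 is at or above £76,000, so the credit is £0.
Student Loan Interest Credit: income exceeds £52,700 by £59,400 → 20 increments × £90 = £1,800 ≥ base, so the credit is £0.
Education Credit: £112,100 meets or exceeds the £107,100 cutoff, so the credit is £0.
Total: £577 + £0 + £0 + £0 = £577.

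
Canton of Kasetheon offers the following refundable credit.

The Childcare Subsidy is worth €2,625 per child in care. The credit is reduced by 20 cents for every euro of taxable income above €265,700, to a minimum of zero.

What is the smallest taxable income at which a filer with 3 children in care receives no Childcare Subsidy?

€305,075

Full credit = 3 × €2,625 = €7,875.
The credit falls by 20% of each euro above €265,700, so it reaches zero when the excess is €7,875 / 20% = €39,375: income = €265,700 + €39,375 = €305,075.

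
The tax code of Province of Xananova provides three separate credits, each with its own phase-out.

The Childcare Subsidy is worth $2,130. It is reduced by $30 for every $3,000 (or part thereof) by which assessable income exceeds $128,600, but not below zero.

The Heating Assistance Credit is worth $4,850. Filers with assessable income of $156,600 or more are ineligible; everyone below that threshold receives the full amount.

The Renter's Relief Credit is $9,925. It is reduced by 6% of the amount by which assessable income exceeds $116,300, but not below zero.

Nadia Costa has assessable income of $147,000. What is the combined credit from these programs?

Childcare Subsidy: income exceeds $128,600 by $18,400, which is 7 full-or-partial $3,000 increments; reduction = 7 × $30 = $210, leaving $1,920.
Heating Assistance Credit: $147,000 is below the $156,600 cutoff, so the full $4,850 applies.
Renter's Relief Credit: 6% of the $30,700 excess over $116,300 is $1,842; credit = $9,925 − $1,842 = $8,083.
Total: $1,920 + $4,850 + $8,083 = $14,853.

$14,853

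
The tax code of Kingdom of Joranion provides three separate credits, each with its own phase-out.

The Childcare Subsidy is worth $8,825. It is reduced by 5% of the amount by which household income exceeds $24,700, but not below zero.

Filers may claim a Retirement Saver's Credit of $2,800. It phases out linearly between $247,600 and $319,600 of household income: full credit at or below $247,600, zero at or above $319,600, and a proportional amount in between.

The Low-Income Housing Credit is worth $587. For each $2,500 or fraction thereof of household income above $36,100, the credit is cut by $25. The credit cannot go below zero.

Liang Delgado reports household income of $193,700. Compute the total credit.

Childcare Subsidy: 5% of the $169,000 excess over $24,700 is $8,450; credit = $8,825 − $8,450 = $375.
Retirement Saver's Credit: $193,700 is at or below the $247,600 threshold, so the full $2,800 applies.
Low-Income Housing Credit: income exceeds $36,100 by $157,600 → 64 increments × $25 = $1,600 ≥ base, so the credit is $0.
Total: $375 + $2,800 + $0 = $3,175.

$3,175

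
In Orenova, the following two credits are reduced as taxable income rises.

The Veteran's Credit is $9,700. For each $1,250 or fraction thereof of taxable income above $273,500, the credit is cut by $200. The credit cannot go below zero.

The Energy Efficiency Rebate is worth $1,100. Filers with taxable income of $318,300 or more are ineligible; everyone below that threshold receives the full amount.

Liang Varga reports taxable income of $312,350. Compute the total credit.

$4,400

Veteran's Credit: income exceeds $273,500 by $38,850, which is 32 full-or-partial $1,250 increments; reduction = 32 × $200 = $6,400, leaving $3,300.
Energy Efficiency Rebate: $312,350 is below the $318,300 cutoff, so the full $1,100 applies.
Total: $3,300 + $1,100 = $4,400.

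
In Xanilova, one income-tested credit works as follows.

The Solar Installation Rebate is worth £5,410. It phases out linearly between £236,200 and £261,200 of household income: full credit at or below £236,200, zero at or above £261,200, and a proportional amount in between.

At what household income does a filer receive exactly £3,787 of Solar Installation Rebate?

£243,700

£3,787 is 3,787/5,410 of the full £5,410, so 1,623/5,410 of the £25,000 range has been used: income = £236,200 + £25,000 × 1,623/5,410 = £243,700.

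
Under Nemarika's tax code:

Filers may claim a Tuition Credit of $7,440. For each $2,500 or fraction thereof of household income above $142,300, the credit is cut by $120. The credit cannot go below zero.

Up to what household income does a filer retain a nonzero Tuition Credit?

$294,800

After 61 increments the reduction is 61 × $120 = $7,320, leaving $120; one more increment wipes it out. Increment 61 ends at excess 61 × $2,500 = $152,500, so the highest qualifying income is $142,300 + $152,500 = $294,800.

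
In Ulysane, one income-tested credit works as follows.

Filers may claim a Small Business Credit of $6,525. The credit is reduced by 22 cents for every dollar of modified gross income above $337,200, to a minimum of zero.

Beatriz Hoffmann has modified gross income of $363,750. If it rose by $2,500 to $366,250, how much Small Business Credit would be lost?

At $363,750 — 22% of the $26,550 excess over $337,200 is $5,841; credit = $6,525 − $5,841 = $684.
At $366,250 — 22% of the $29,050 excess over $337,200 is $6,391; credit = $6,525 − $6,391 = $134.
Lost: $684 − $134 = $550.

$550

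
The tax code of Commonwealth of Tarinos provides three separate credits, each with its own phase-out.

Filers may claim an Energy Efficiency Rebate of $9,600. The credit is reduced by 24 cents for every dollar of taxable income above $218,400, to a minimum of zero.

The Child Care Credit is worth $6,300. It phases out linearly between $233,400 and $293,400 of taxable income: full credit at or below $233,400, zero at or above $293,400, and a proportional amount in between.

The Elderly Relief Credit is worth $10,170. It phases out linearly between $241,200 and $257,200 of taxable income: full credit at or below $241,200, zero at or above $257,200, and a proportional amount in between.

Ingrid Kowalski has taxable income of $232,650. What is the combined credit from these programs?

$22,650

Energy Efficiency Rebate: 24% of the $14,250 excess over $218,400 is $3,420; credit = $9,600 − $3,420 = $6,180.
Child Care Credit: $232,650 is at or below the $233,400 threshold, so the full $6,300 applies.
Elderly Relief Credit: $232,650 is at or below the $241,200 threshold, so the full $10,170 applies.
Total: $6,180 + $6,300 + $10,170 = $22,650.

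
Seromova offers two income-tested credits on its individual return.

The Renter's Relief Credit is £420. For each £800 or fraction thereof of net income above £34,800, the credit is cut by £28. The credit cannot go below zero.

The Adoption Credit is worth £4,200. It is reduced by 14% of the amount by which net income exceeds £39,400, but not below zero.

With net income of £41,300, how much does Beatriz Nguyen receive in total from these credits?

Renter's Relief Credit: income exceeds £34,800 by £6,500, which is 9 full-or-partial £800 increments; reduction = 9 × £28 = £252, leaving £168.
Adoption Credit: 14% of the £1,900 excess over £39,400 is £266; credit = £4,200 − £266 = £3,934.
Total: £168 + £3,934 = £4,102.

£4,102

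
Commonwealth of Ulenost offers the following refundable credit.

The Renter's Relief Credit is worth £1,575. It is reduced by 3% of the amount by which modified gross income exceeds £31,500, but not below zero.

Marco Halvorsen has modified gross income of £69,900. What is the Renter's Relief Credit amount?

£423

Renter's Relief Credit: 3% of the £38,400 excess over £31,500 is £1,152; credit = £1,575 − £1,152 = £423.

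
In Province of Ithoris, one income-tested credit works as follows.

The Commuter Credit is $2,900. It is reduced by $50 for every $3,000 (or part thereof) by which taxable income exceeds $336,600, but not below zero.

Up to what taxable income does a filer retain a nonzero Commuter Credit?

$507,600

After 57 increments the reduction is 57 × $50 = $2,850, leaving $50; one more increment wipes it out. Increment 57 ends at excess 57 × $3,000 = $171,000, so the highest qualifying income is $336,600 + $171,000 = $507,600.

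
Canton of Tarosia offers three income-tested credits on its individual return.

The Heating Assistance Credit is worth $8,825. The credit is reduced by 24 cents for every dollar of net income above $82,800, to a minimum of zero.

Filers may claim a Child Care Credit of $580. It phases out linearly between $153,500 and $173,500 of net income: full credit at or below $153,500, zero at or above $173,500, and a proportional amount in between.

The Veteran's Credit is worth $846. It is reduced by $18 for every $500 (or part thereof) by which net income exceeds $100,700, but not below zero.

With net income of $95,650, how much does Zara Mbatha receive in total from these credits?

Heating Assistance Credit: 24% of the $12,850 excess over $82,800 is $3,084; credit = $8,825 − $3,084 = $5,741.
Child Care Credit: $95,650 is at or below the $153,500 threshold, so the full $580 applies.
Veteran's Credit: $95,650 is at or below the $100,700 threshold, so the full $846 applies.
Total: $5,741 + $580 + $846 = $7,167.

$7,167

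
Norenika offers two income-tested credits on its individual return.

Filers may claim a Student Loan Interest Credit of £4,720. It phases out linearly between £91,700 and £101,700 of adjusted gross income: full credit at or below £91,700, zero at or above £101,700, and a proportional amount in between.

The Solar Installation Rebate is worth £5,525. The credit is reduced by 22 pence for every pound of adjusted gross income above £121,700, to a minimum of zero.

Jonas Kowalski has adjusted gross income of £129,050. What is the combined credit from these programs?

Student Loan Interest Credit: £129,050 is at or above £101,700, so the credit is £0.
Solar Installation Rebate: 22% of the £7,350 excess over £121,700 is £1,617; credit = £5,525 − £1,617 = £3,908.
Total: £0 + £3,908 = £3,908.

£3,908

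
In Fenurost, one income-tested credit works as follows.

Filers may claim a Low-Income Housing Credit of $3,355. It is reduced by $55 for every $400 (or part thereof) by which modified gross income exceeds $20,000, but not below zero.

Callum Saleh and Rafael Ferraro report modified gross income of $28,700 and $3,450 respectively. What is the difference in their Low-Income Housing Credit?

$1,210

Callum ($28,700): Low-Income Housing Credit: income exceeds $20,000 by $8,700, which is 22 full-or-partial $400 increments; reduction = 22 × $55 = $1,210, leaving $2,145.
Rafael ($3,450): Low-Income Housing Credit: $3,450 is at or below the $20,000 threshold, so the full $3,355 applies.
Difference: |$2,145 − $3,355| = $1,210.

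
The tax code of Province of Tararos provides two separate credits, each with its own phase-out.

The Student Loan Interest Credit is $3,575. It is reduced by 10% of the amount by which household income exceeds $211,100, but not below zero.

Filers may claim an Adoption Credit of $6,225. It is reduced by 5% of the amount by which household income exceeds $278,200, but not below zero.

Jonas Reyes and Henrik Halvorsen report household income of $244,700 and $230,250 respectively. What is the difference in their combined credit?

$1,445

Jonas ($244,700): Student Loan Interest Credit: 10% of the $33,600 excess over $211,100 is $3,360; credit = $3,575 − $3,360 = $215. Adoption Credit: $244,700 is at or below the $278,200 threshold, so the full $6,225 applies. total $215 + $6,225 = $6,440
Henrik ($230,250): Student Loan Interest Credit: 10% of the $19,150 excess over $211,100 is $1,915; credit = $3,575 − $1,915 = $1,660. Adoption Credit: $230,250 is at or below the $278,200 threshold, so the full $6,225 applies. total $1,660 + $6,225 = $7,885
Difference: |$6,440 − $7,885| = $1,445.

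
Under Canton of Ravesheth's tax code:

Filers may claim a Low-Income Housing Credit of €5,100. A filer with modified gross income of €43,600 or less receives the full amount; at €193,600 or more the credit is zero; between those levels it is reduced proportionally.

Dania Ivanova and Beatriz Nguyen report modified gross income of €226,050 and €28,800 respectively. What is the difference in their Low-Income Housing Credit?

Dania (€226,050): Low-Income Housing Credit: €226,050 is at or above €193,600, so the credit is €0.
Beatriz (€28,800): Low-Income Housing Credit: €28,800 is at or below the €43,600 threshold, so the full €5,100 applies.
Difference: |€0 − €5,100| = €5,100.

€5,100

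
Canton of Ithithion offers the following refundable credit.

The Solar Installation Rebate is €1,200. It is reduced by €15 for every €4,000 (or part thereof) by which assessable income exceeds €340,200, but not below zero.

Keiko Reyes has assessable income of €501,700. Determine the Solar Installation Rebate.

€585

Solar Installation Rebate: income exceeds €340,200 by €161,500, which is 41 full-or-partial €4,000 increments; reduction = 41 × €15 = €615, leaving €585.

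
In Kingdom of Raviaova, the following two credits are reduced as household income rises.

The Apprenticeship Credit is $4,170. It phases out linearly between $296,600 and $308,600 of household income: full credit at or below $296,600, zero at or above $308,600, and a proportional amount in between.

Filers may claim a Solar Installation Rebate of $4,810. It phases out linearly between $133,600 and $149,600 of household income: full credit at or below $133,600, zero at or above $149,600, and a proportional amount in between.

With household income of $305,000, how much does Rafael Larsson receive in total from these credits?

Apprenticeship Credit: $305,000 is $8,400 into a $12,000 phase-out range, leaving 3,600/12,000 of the credit: $4,170 × 3,600/12,000 = $1,251.
Solar Installation Rebate: $305,000 is at or above $149,600, so the credit is $0.
Total: $1,251 + $0 = $1,251.

$1,251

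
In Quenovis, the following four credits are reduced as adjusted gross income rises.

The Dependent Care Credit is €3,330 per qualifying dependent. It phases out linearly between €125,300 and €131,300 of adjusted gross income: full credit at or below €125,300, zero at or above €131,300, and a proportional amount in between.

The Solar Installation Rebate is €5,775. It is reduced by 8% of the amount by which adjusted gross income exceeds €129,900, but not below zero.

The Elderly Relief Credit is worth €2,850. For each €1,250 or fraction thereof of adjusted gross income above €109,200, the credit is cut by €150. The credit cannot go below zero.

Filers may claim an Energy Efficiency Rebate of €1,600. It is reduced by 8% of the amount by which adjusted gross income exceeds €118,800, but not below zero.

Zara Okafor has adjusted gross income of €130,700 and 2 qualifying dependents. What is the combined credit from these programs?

€7,175

Dependent Care Credit: base = 2 × €3,330 = €6,660. €130,700 is €5,400 into a €6,000 phase-out range, leaving 600/6,000 of the credit: €6,660 × 600/6,000 = €666.
Solar Installation Rebate: 8% of the €800 excess over €129,900 is €64; credit = €5,775 − €64 = €5,711.
Elderly Relief Credit: income exceeds €109,200 by €21,500, which is 18 full-or-partial €1,250 increments; reduction = 18 × €150 = €2,700, leaving €150.
Energy Efficiency Rebate: 8% of the €11,900 excess over €118,800 is €952; credit = €1,600 − €952 = €648.
Total: €666 + €5,711 + €150 + €648 = €7,175.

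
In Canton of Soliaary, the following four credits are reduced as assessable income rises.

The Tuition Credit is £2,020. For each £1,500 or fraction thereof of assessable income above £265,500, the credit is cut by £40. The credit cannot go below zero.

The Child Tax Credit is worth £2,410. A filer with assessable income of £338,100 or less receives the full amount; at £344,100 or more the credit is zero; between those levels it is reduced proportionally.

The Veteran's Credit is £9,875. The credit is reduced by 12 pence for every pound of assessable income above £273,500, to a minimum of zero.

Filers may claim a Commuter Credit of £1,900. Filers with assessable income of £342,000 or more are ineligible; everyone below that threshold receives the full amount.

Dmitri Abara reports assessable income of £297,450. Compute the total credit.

£12,451

Tuition Credit: income exceeds £265,500 by £31,950, which is 22 full-or-partial £1,500 increments; reduction = 22 × £40 = £880, leaving £1,140.
Child Tax Credit: £297,450 is at or below the £338,100 threshold, so the full £2,410 applies.
Veteran's Credit: 12% of the £23,950 excess over £273,500 is £2,874; credit = £9,875 − £2,874 = £7,001.
Commuter Credit: £297,450 is below the £342,000 cutoff, so the full £1,900 applies.
Total: £1,140 + £2,410 + £7,001 + £1,900 = £12,451.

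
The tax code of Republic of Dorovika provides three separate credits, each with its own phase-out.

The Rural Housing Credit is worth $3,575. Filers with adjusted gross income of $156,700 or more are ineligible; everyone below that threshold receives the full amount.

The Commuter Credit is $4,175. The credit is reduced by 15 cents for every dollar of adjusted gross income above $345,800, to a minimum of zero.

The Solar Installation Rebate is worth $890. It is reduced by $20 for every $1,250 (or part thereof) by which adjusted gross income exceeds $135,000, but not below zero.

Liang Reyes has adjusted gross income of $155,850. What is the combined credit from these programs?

$8,300

Rural Housing Credit: $155,850 is below the $156,700 cutoff, so the full $3,575 applies.
Commuter Credit: $155,850 is at or below the $345,800 threshold, so the full $4,175 applies.
Solar Installation Rebate: income exceeds $135,000 by $20,850, which is 17 full-or-partial $1,250 increments; reduction = 17 × $20 = $340, leaving $550.
Total: $3,575 + $4,175 + $550 = $8,300.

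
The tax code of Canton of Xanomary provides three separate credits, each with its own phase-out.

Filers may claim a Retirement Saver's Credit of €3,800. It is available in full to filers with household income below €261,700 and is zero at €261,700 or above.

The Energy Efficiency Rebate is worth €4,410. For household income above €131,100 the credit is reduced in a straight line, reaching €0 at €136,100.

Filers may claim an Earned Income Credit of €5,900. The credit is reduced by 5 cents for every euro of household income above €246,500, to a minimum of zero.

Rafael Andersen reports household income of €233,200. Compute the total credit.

Retirement Saver's Credit: €233,200 is below the €261,700 cutoff, so the full €3,800 applies.
Energy Efficiency Rebate: €233,200 is at or above €136,100, so the credit is €0.
Earned Income Credit: €233,200 is at or below the €246,500 threshold, so the full €5,900 applies.
Total: €3,800 + €0 + €5,900 = €9,700.

€9,700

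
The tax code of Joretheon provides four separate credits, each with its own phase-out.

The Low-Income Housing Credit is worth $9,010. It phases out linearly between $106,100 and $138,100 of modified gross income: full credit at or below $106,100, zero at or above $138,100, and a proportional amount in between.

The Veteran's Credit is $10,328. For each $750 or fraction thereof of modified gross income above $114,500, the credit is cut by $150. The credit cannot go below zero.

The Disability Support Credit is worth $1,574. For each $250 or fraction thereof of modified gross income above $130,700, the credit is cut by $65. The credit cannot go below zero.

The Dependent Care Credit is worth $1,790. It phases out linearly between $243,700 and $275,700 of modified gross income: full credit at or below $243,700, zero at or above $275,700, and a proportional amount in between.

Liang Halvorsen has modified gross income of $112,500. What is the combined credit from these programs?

Low-Income Housing Credit: $112,500 is $6,400 into a $32,000 phase-out range, leaving 25,600/32,000 of the credit: $9,010 × 25,600/32,000 = $7,208.
Veteran's Credit: $112,500 is at or below the $114,500 threshold, so the full $10,328 applies.
Disability Support Credit: $112,500 is at or below the $130,700 threshold, so the full $1,574 applies.
Dependent Care Credit: $112,500 is at or below the $243,700 threshold, so the full $1,790 applies.
Total: $7,208 + $10,328 + $1,574 + $1,790 = $20,900.

$20,900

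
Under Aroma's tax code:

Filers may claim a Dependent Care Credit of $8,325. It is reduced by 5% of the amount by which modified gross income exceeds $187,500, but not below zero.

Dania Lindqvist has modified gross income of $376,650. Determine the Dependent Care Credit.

Dependent Care Credit: 5% of the $189,150 excess over $187,500 is $9,457.50 ≥ base, so the credit is $0.

$0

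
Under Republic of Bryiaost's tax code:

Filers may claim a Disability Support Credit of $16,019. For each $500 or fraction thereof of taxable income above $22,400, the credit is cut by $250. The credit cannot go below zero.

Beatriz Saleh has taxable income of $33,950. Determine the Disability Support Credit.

Disability Support Credit: income exceeds $22,400 by $11,550, which is 24 full-or-partial $500 increments; reduction = 24 × $250 = $6,000, leaving $10,019.

$10,019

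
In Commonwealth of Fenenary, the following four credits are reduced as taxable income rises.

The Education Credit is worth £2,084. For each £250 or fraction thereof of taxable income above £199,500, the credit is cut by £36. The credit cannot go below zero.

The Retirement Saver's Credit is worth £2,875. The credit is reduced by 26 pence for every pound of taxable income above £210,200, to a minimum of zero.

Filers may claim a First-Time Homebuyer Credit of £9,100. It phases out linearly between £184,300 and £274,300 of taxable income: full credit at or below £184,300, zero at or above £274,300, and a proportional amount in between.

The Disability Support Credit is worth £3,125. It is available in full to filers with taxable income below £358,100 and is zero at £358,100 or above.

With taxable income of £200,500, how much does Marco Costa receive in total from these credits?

Education Credit: income exceeds £199,500 by £1,000, which is 4 full-or-partial £250 increments; reduction = 4 × £36 = £144, leaving £1,940.
Retirement Saver's Credit: £200,500 is at or below the £210,200 threshold, so the full £2,875 applies.
First-Time Homebuyer Credit: £200,500 is £16,200 into a £90,000 phase-out range, leaving 73,800/90,000 of the credit: £9,100 × 73,800/90,000 = £7,462.
Disability Support Credit: £200,500 is below the £358,100 cutoff, so the full £3,125 applies.
Total: £1,940 + £2,875 + £7,462 + £3,125 = £15,402.

£15,402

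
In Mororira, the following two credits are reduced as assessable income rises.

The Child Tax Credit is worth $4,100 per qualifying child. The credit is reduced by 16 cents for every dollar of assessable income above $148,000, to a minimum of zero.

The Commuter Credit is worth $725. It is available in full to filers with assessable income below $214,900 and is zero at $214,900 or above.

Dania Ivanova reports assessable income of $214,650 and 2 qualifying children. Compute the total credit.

$725

Child Tax Credit: base = 2 × $4,100 = $8,200. 16% of the $66,650 excess over $148,000 is $10,664 ≥ base, so the credit is $0.
Commuter Credit: $214,650 is below the $214,900 cutoff, so the full $725 applies.
Total: $0 + $725 = $725.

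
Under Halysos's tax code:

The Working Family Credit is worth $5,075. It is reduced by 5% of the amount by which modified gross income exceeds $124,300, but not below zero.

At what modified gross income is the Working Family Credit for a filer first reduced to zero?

The credit falls by 5% of each dollar above $124,300, so it reaches zero when the excess is $5,075 / 5% = $101,500: income = $124,300 + $101,500 = $225,800.

$225,800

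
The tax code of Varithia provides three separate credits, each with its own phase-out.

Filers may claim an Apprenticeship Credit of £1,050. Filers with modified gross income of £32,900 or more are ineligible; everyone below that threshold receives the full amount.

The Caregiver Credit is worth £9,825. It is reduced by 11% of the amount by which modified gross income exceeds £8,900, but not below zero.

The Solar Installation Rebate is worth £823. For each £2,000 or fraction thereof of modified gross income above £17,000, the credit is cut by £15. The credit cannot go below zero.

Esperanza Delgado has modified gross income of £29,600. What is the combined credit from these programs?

£9,316

Apprenticeship Credit: £29,600 is below the £32,900 cutoff, so the full £1,050 applies.
Caregiver Credit: 11% of the £20,700 excess over £8,900 is £2,277; credit = £9,825 − £2,277 = £7,548.
Solar Installation Rebate: income exceeds £17,000 by £12,600, which is 7 full-or-partial £2,000 increments; reduction = 7 × £15 = £105, leaving £718.
Total: £1,050 + £7,548 + £718 = £9,316.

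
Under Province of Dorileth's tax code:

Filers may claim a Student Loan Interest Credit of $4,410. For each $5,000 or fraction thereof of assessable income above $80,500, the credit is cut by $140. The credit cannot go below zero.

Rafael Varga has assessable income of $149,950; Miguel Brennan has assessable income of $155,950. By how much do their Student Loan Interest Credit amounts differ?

Rafael ($149,950): Student Loan Interest Credit: income exceeds $80,500 by $69,450, which is 14 full-or-partial $5,000 increments; reduction = 14 × $140 = $1,960, leaving $2,450.
Miguel ($155,950): Student Loan Interest Credit: income exceeds $80,500 by $75,450, which is 16 full-or-partial $5,000 increments; reduction = 16 × $140 = $2,240, leaving $2,170.
Difference: |$2,450 − $2,170| = $280.

$280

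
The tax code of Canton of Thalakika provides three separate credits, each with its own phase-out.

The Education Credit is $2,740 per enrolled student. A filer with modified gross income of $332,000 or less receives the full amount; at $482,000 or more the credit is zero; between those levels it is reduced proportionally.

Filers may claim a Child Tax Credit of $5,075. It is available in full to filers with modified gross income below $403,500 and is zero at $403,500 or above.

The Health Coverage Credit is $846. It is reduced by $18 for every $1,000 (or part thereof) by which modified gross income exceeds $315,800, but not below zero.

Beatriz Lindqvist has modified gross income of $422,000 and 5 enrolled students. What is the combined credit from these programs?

Education Credit: base = 5 × $2,740 = $13,700. $422,000 is $90,000 into a $150,000 phase-out range, leaving 60,000/150,000 of the credit: $13,700 × 60,000/150,000 = $5,480.
Child Tax Credit: $422,000 meets or exceeds the $403,500 cutoff, so the credit is $0.
Health Coverage Credit: income exceeds $315,800 by $106,200 → 107 increments × $18 = $1,926 ≥ base, so the credit is $0.
Total: $5,480 + $0 + $0 = $5,480.

$5,480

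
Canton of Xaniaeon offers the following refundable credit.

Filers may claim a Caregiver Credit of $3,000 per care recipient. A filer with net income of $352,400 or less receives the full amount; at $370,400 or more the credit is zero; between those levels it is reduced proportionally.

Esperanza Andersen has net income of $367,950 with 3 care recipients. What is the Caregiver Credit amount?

$1,225

Caregiver Credit: base = 3 × $3,000 = $9,000. $367,950 is $15,550 into a $18,000 phase-out range, leaving 2,450/18,000 of the credit: $9,000 × 2,450/18,000 = $1,225.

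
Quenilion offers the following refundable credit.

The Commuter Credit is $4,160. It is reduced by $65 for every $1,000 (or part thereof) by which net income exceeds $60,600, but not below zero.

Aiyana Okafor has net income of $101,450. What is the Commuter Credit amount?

$1,495

Commuter Credit: income exceeds $60,600 by $40,850, which is 41 full-or-partial $1,000 increments; reduction = 41 × $65 = $2,665, leaving $1,495.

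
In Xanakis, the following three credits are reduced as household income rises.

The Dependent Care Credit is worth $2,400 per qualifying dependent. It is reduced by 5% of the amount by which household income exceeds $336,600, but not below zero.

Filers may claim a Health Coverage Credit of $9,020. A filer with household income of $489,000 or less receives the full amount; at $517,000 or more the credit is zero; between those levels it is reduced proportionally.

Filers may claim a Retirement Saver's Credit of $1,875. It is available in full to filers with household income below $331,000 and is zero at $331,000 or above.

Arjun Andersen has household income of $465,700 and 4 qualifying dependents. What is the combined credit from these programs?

$12,165

Dependent Care Credit: base = 4 × $2,400 = $9,600. 5% of the $129,100 excess over $336,600 is $6,455; credit = $9,600 − $6,455 = $3,145.
Health Coverage Credit: $465,700 is at or below the $489,000 threshold, so the full $9,020 applies.
Retirement Saver's Credit: $465,700 meets or exceeds the $331,000 cutoff, so the credit is $0.
Total: $3,145 + $9,020 + $0 = $12,165.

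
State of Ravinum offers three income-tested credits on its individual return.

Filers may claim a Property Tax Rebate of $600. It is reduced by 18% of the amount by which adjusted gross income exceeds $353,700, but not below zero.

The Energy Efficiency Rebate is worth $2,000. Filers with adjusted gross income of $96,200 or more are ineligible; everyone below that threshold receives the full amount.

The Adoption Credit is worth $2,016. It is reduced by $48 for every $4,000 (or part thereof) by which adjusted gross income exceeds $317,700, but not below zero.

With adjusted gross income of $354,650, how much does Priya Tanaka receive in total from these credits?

Property Tax Rebate: 18% of the $950 excess over $353,700 is $171; credit = $600 − $171 = $429.
Energy Efficiency Rebate: $354,650 meets or exceeds the $96,200 cutoff, so the credit is $0.
Adoption Credit: income exceeds $317,700 by $36,950, which is 10 full-or-partial $4,000 increments; reduction = 10 × $48 = $480, leaving $1,536.
Total: $429 + $0 + $1,536 = $1,965.

$1,965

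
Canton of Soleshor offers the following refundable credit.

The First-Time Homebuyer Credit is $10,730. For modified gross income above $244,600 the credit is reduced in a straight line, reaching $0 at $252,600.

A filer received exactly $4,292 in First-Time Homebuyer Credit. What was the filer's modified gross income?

$4,292 is 4,292/10,730 of the full $10,730, so 6,438/10,730 of the $8,000 range has been used: income = $244,600 + $8,000 × 6,438/10,730 = $249,400.

$249,400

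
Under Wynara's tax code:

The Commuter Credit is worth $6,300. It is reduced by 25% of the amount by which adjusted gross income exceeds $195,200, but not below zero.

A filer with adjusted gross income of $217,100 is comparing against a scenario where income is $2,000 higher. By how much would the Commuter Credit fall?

$500

At $217,100 — 25% of the $21,900 excess over $195,200 is $5,475; credit = $6,300 − $5,475 = $825.
At $219,100 — 25% of the $23,900 excess over $195,200 is $5,975; credit = $6,300 − $5,975 = $325.
Lost: $825 − $325 = $500.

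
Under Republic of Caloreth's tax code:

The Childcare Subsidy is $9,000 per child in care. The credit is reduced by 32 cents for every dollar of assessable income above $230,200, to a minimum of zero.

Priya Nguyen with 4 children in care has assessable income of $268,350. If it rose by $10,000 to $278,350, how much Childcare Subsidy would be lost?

At $268,350 — base = 4 × $9,000 = $36,000. 32% of the $38,150 excess over $230,200 is $12,208; credit = $36,000 − $12,208 = $23,792.
At $278,350 — base = 4 × $9,000 = $36,000. 32% of the $48,150 excess over $230,200 is $15,408; credit = $36,000 − $15,408 = $20,592.
Lost: $23,792 − $20,592 = $3,200.

$3,200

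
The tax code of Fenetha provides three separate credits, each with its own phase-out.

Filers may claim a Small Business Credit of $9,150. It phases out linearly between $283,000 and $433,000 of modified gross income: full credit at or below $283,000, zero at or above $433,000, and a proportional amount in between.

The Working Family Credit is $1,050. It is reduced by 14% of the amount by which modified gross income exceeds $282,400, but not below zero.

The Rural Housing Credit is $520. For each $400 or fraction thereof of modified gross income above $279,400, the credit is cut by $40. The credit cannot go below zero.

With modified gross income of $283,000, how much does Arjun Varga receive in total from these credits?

Small Business Credit: $283,000 is at or below the $283,000 threshold, so the full $9,150 applies.
Working Family Credit: 14% of the $600 excess over $282,400 is $84; credit = $1,050 − $84 = $966.
Rural Housing Credit: income exceeds $279,400 by $3,600, which is 9 full-or-partial $400 increments; reduction = 9 × $40 = $360, leaving $160.
Total: $9,150 + $966 + $160 = $10,276.

$10,276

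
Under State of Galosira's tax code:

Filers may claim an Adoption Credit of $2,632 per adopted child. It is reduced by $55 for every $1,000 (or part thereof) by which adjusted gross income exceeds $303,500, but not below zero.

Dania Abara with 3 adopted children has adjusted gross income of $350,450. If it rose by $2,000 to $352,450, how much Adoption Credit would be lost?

$110

At $350,450 — base = 3 × $2,632 = $7,896. income exceeds $303,500 by $46,950, which is 47 full-or-partial $1,000 increments; reduction = 47 × $55 = $2,585, leaving $5,311.
At $352,450 — base = 3 × $2,632 = $7,896. income exceeds $303,500 by $48,950, which is 49 full-or-partial $1,000 increments; reduction = 49 × $55 = $2,695, leaving $5,201.
Lost: $5,311 − $5,201 = $110.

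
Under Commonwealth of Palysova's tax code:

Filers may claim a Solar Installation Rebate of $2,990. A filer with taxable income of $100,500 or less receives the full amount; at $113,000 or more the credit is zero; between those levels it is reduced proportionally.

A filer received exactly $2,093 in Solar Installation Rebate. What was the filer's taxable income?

$104,250

$2,093 is 2,093/2,990 of the full $2,990, so 897/2,990 of the $12,500 range has been used: income = $100,500 + $12,500 × 897/2,990 = $104,250.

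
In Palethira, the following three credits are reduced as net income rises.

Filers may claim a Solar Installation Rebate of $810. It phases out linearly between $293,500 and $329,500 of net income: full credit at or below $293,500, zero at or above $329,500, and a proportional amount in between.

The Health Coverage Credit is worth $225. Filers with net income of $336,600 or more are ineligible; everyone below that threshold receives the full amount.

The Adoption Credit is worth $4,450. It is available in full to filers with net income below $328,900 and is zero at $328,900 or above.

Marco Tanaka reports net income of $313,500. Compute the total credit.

$5,035

Solar Installation Rebate: $313,500 is $20,000 into a $36,000 phase-out range, leaving 16,000/36,000 of the credit: $810 × 16,000/36,000 = $360.
Health Coverage Credit: $313,500 is below the $336,600 cutoff, so the full $225 applies.
Adoption Credit: $313,500 is below the $328,900 cutoff, so the full $4,450 applies.
Total: $360 + $225 + $4,450 = $5,035.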